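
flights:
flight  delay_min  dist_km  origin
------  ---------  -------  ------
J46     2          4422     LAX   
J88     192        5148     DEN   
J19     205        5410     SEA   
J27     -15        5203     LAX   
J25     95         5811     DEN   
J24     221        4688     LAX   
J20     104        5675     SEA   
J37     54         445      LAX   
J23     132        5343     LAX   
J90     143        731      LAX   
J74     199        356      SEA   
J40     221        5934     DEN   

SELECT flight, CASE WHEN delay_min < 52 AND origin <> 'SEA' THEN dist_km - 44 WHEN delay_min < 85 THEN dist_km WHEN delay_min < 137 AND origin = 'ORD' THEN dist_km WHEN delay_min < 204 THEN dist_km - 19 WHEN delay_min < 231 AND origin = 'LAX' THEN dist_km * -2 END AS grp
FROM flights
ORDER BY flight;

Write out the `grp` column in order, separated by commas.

flight=J19: (no match → NULL) → NULL
flight=J20: delay_min < 204 → 5656
flight=J23: delay_min < 204 → 5324
flight=J24: delay_min < 231 AND origin = 'LAX' → -9376
flight=J25: delay_min < 204 → 5792
flight=J27: delay_min < 52 AND origin <> 'SEA' → 5159
flight=J37: delay_min < 85 → 445
flight=J40: (no match → NULL) → NULL
flight=J46: delay_min < 52 AND origin <> 'SEA' → 4378
flight=J74: delay_min < 204 → 337
flight=J88: delay_min < 204 → 5129
flight=J90: delay_min < 204 → 712

NULL, 5656, 5324, -9376, 5792, 5159, 445, NULL, 4378, 337, 5129, 712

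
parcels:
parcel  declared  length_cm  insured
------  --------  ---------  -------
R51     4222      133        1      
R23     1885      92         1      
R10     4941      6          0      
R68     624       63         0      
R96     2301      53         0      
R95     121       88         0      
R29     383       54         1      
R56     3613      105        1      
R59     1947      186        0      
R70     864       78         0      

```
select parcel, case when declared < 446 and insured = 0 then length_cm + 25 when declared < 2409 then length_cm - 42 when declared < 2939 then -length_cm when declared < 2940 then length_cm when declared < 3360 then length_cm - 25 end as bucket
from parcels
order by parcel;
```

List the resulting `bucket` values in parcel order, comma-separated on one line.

parcel=R10: (no match → NULL) → NULL
parcel=R23: declared < 2409 → 50
parcel=R29: declared < 2409 → 12
parcel=R51: (no match → NULL) → NULL
parcel=R56: (no match → NULL) → NULL
parcel=R59: declared < 2409 → 144
parcel=R68: declared < 2409 → 21
parcel=R70: declared < 2409 → 36
parcel=R95: declared < 446 and insured = 0 → 113
parcel=R96: declared < 2409 → 11

NULL, 50, 12, NULL, NULL, 144, 21, 36, 113, 11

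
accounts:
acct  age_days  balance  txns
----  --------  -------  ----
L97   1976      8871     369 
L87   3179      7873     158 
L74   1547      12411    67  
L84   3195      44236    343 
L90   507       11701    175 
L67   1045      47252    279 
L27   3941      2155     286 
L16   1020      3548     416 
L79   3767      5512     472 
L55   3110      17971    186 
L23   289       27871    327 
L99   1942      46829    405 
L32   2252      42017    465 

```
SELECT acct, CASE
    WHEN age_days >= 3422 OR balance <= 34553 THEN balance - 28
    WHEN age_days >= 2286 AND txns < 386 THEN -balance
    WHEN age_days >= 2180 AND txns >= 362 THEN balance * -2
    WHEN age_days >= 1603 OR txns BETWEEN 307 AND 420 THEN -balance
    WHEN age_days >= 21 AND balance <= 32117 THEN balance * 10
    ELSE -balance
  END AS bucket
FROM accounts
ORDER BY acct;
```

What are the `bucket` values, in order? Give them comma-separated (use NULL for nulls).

acct=L16: age_days >= 3422 OR balance <= 34553 → 3520
acct=L23: age_days >= 3422 OR balance <= 34553 → 27843
acct=L27: age_days >= 3422 OR balance <= 34553 → 2127
acct=L32: age_days >= 2180 AND txns >= 362 → -84034
acct=L55: age_days >= 3422 OR balance <= 34553 → 17943
acct=L67: ELSE → -47252
acct=L74: age_days >= 3422 OR balance <= 34553 → 12383
acct=L79: age_days >= 3422 OR balance <= 34553 → 5484
acct=L84: age_days >= 2286 AND txns < 386 → -44236
acct=L87: age_days >= 3422 OR balance <= 34553 → 7845
acct=L90: age_days >= 3422 OR balance <= 34553 → 11673
acct=L97: age_days >= 3422 OR balance <= 34553 → 8843
acct=L99: age_days >= 1603 OR txns BETWEEN 307 AND 420 → -46829

3520, 27843, 2127, -84034, 17943, -47252, 12383, 5484, -44236, 7845, 11673, 8843, -46829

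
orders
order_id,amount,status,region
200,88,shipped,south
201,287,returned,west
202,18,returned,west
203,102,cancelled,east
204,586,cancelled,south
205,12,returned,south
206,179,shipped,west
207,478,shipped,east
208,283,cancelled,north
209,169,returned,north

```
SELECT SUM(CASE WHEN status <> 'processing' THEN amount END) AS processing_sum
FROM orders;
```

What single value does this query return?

order_id=200: ✓ → 88
order_id=201: ✓ → 287
order_id=202: ✓ → 18
order_id=203: ✓ → 102
order_id=204: ✓ → 586
order_id=205: ✓ → 12
order_id=206: ✓ → 179
order_id=207: ✓ → 478
order_id=208: ✓ → 283
order_id=209: ✓ → 169
processing_sum = 88 + 287 + 18 + 102 + 586 + 12 + 179 + 478 + 283 + 169 = 2202

2202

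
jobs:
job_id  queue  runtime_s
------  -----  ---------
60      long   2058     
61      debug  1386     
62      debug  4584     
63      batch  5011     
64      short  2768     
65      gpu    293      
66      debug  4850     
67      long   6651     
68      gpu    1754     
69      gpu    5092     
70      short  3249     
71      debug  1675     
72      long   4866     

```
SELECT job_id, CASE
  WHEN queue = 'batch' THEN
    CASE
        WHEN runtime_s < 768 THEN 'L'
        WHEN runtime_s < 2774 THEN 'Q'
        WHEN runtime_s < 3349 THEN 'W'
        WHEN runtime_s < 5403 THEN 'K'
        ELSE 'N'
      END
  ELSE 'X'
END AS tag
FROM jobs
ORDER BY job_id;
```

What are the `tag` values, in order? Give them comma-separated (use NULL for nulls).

X, X, X, K, X, X, X, X, X, X, X, X, X

job_id=60: queue='long' → outer ELSE → X
job_id=61: queue='debug' → outer ELSE → X
job_id=62: queue='debug' → outer ELSE → X
job_id=63: queue='batch' → inner[runtime_s < 5403] → K
job_id=64: queue='short' → outer ELSE → X
job_id=65: queue='gpu' → outer ELSE → X
job_id=66: queue='debug' → outer ELSE → X
job_id=67: queue='long' → outer ELSE → X
job_id=68: queue='gpu' → outer ELSE → X
job_id=69: queue='gpu' → outer ELSE → X
job_id=70: queue='short' → outer ELSE → X
job_id=71: queue='debug' → outer ELSE → X
job_id=72: queue='long' → outer ELSE → X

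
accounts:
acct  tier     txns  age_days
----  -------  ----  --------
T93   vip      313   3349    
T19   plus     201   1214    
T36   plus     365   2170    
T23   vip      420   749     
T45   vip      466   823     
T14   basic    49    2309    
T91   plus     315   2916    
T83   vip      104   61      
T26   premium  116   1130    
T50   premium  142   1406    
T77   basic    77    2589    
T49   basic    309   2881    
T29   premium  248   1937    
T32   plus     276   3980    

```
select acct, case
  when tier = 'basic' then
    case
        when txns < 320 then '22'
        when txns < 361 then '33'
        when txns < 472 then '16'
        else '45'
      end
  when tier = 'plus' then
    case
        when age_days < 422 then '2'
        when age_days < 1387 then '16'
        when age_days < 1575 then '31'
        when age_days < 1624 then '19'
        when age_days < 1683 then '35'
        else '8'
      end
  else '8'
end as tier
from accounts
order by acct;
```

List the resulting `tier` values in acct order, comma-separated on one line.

22, 16, 8, 8, 8, 8, 8, 8, 22, 8, 22, 8, 8, 8

acct=T14: tier='basic' → inner[txns < 320] → 22
acct=T19: tier='plus' → inner[age_days < 1387] → 16
acct=T23: tier='vip' → outer ELSE → 8
acct=T26: tier='premium' → outer ELSE → 8
acct=T29: tier='premium' → outer ELSE → 8
acct=T32: tier='plus' → inner[ELSE] → 8
acct=T36: tier='plus' → inner[ELSE] → 8
acct=T45: tier='vip' → outer ELSE → 8
acct=T49: tier='basic' → inner[txns < 320] → 22
acct=T50: tier='premium' → outer ELSE → 8
acct=T77: tier='basic' → inner[txns < 320] → 22
acct=T83: tier='vip' → outer ELSE → 8
acct=T91: tier='plus' → inner[ELSE] → 8
acct=T93: tier='vip' → outer ELSE → 8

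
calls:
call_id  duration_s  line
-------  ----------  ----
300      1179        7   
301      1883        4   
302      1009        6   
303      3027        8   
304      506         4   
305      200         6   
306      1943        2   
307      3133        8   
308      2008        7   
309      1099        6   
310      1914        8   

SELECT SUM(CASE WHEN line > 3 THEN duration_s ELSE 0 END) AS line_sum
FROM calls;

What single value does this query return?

15958

call_id=300: ✓ → 1179
call_id=301: ✓ → 1883
call_id=302: ✓ → 1009
call_id=303: ✓ → 3027
call_id=304: ✓ → 506
call_id=305: ✓ → 200
call_id=306: ✗
call_id=307: ✓ → 3133
call_id=308: ✓ → 2008
call_id=309: ✓ → 1099
call_id=310: ✓ → 1914
line_sum = 1179 + 1883 + 1009 + 3027 + 506 + 200 + 3133 + 2008 + 1099 + 1914 = 15958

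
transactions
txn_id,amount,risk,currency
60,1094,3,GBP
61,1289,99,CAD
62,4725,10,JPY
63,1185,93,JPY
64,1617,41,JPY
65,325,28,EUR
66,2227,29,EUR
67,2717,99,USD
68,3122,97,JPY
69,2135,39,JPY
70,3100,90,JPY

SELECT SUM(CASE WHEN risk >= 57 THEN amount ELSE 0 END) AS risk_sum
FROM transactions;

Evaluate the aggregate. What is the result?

txn_id=60: ✗
txn_id=61: ✓ → 1289
txn_id=62: ✗
txn_id=63: ✓ → 1185
txn_id=64: ✗
txn_id=65: ✗
txn_id=66: ✗
txn_id=67: ✓ → 2717
txn_id=68: ✓ → 3122
txn_id=69: ✗
txn_id=70: ✓ → 3100
risk_sum = 1289 + 1185 + 2717 + 3122 + 3100 = 11413

11413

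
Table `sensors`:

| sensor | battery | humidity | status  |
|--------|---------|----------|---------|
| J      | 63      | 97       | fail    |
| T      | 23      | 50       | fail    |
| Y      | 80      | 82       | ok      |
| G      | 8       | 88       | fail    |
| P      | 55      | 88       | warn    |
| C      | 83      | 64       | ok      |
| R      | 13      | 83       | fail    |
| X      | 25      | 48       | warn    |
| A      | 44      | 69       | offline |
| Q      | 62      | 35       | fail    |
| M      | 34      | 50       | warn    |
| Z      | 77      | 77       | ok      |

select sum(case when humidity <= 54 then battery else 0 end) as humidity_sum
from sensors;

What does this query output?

sensor=J: ✗
sensor=T: ✓ → 23
sensor=Y: ✗
sensor=G: ✗
sensor=P: ✗
sensor=C: ✗
sensor=R: ✗
sensor=X: ✓ → 25
sensor=A: ✗
sensor=Q: ✓ → 62
sensor=M: ✓ → 34
sensor=Z: ✗
humidity_sum = 23 + 25 + 62 + 34 = 144

144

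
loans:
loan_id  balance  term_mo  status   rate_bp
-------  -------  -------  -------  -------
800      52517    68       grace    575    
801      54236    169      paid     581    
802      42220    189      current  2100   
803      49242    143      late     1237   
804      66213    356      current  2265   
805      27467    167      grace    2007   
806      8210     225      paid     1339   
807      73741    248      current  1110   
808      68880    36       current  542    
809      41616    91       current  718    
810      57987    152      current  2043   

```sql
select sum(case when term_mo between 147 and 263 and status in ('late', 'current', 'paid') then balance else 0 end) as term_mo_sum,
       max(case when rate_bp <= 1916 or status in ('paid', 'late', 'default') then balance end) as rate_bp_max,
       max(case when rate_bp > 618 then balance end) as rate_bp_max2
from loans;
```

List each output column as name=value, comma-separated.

[term_mo_sum: term_mo between 147 and 263 and status in ('late', 'current', 'paid')]
loan_id=800: ✗
loan_id=801: ✓ → 54236
loan_id=802: ✓ → 42220
loan_id=803: ✗
loan_id=804: ✗
loan_id=805: ✗
loan_id=806: ✓ → 8210
loan_id=807: ✓ → 73741
loan_id=808: ✗
loan_id=809: ✗
loan_id=810: ✓ → 57987
term_mo_sum = 54236 + 42220 + 8210 + 73741 + 57987 = 236394
—
[rate_bp_max: rate_bp <= 1916 or status in ('paid', 'late', 'default')]
loan_id=800: ✓ → 52517
loan_id=801: ✓ → 54236
loan_id=802: ✗
loan_id=803: ✓ → 49242
loan_id=804: ✗
loan_id=805: ✗
loan_id=806: ✓ → 8210
loan_id=807: ✓ → 73741
loan_id=808: ✓ → 68880
loan_id=809: ✓ → 41616
loan_id=810: ✗
rate_bp_max = MAX(52517, 54236, 49242, 8210, 73741, 68880, 41616) = 73741
—
[rate_bp_max2: rate_bp > 618]
loan_id=800: ✗
loan_id=801: ✗
loan_id=802: ✓ → 42220
loan_id=803: ✓ → 49242
loan_id=804: ✓ → 66213
loan_id=805: ✓ → 27467
loan_id=806: ✓ → 8210
loan_id=807: ✓ → 73741
loan_id=808: ✗
loan_id=809: ✓ → 41616
loan_id=810: ✓ → 57987
rate_bp_max2 = MAX(42220, 49242, 66213, 27467, 8210, 73741, 41616, 57987) = 73741

term_mo_sum=236394, rate_bp_max=73741, rate_bp_max2=73741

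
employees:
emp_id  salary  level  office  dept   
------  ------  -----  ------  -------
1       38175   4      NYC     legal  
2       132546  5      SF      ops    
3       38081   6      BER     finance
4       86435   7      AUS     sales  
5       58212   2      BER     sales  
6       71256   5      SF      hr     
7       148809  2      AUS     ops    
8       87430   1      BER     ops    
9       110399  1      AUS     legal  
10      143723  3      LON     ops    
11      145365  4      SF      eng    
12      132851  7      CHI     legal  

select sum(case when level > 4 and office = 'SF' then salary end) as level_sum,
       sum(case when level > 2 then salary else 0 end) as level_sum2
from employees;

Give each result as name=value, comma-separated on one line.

level_sum=203802, level_sum2=788432

[level_sum: level > 4 and office = 'SF']
emp_id=1: ✗
emp_id=2: ✓ → 132546
emp_id=3: ✗
emp_id=4: ✗
emp_id=5: ✗
emp_id=6: ✓ → 71256
emp_id=7: ✗
emp_id=8: ✗
emp_id=9: ✗
emp_id=10: ✗
emp_id=11: ✗
emp_id=12: ✗
level_sum = 132546 + 71256 = 203802
—
[level_sum2: level > 2]
emp_id=1: ✓ → 38175
emp_id=2: ✓ → 132546
emp_id=3: ✓ → 38081
emp_id=4: ✓ → 86435
emp_id=5: ✗
emp_id=6: ✓ → 71256
emp_id=7: ✗
emp_id=8: ✗
emp_id=9: ✗
emp_id=10: ✓ → 143723
emp_id=11: ✓ → 145365
emp_id=12: ✓ → 132851
level_sum2 = 38175 + 132546 + 38081 + 86435 + 71256 + 143723 + 145365 + 132851 = 788432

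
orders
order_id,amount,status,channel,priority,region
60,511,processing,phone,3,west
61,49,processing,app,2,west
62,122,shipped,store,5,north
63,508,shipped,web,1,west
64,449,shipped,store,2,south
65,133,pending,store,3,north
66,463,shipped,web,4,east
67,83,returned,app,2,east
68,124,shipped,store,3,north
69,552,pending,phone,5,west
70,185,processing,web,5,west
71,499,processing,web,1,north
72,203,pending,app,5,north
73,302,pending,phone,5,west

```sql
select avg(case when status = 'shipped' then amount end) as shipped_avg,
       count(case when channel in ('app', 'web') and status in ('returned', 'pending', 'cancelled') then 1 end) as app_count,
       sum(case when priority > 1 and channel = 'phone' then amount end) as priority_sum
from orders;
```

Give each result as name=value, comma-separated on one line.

[shipped_avg: status = 'shipped']
order_id=60: ✗
order_id=61: ✗
order_id=62: ✓ → 122
order_id=63: ✓ → 508
order_id=64: ✓ → 449
order_id=65: ✗
order_id=66: ✓ → 463
order_id=67: ✗
order_id=68: ✓ → 124
order_id=69: ✗
order_id=70: ✗
order_id=71: ✗
order_id=72: ✗
order_id=73: ✗
shipped_avg = (122 + 508 + 449 + 463 + 124) / 5 = 333.2
—
[app_count: channel in ('app', 'web') and status in ('returned', 'pending', 'cancelled')]
order_id=60: ✗
order_id=61: ✗
order_id=62: ✗
order_id=63: ✗
order_id=64: ✗
order_id=65: ✗
order_id=66: ✗
order_id=67: ✓ → 1
order_id=68: ✗
order_id=69: ✗
order_id=70: ✗
order_id=71: ✗
order_id=72: ✓ → 1
order_id=73: ✗
app_count = COUNT(1, 1) = 2
—
[priority_sum: priority > 1 and channel = 'phone']
order_id=60: ✓ → 511
order_id=61: ✗
order_id=62: ✗
order_id=63: ✗
order_id=64: ✗
order_id=65: ✗
order_id=66: ✗
order_id=67: ✗
order_id=68: ✗
order_id=69: ✓ → 552
order_id=70: ✗
order_id=71: ✗
order_id=72: ✗
order_id=73: ✓ → 302
priority_sum = 511 + 552 + 302 = 1365

shipped_avg=333.2, app_count=2, priority_sum=1365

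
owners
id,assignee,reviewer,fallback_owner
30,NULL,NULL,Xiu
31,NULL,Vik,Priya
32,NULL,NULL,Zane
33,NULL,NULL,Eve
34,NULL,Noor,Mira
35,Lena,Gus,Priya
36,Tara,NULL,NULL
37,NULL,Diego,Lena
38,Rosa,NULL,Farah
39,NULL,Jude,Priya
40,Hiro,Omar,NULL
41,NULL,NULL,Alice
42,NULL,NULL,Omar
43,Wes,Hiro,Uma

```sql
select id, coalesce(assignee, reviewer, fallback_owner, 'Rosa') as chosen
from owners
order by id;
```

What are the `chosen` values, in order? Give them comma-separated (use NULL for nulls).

id=30: assignee=NULL, reviewer=NULL, fallback_owner=Xiu → Xiu
id=31: assignee=NULL, reviewer=Vik → Vik
id=32: assignee=NULL, reviewer=NULL, fallback_owner=Zane → Zane
id=33: assignee=NULL, reviewer=NULL, fallback_owner=Eve → Eve
id=34: assignee=NULL, reviewer=Noor → Noor
id=35: assignee=Lena → Lena
id=36: assignee=Tara → Tara
id=37: assignee=NULL, reviewer=Diego → Diego
id=38: assignee=Rosa → Rosa
id=39: assignee=NULL, reviewer=Jude → Jude
id=40: assignee=Hiro → Hiro
id=41: assignee=NULL, reviewer=NULL, fallback_owner=Alice → Alice
id=42: assignee=NULL, reviewer=NULL, fallback_owner=Omar → Omar
id=43: assignee=Wes → Wes

Xiu, Vik, Zane, Eve, Noor, Lena, Tara, Diego, Rosa, Jude, Hiro, Alice, Omar, Wes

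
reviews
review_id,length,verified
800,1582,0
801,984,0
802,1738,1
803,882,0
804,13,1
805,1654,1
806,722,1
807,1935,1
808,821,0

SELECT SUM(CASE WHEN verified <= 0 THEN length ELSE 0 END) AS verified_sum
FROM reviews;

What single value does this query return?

4269

review_id=800: ✓ → 1582
review_id=801: ✓ → 984
review_id=802: ✗
review_id=803: ✓ → 882
review_id=804: ✗
review_id=805: ✗
review_id=806: ✗
review_id=807: ✗
review_id=808: ✓ → 821
verified_sum = 1582 + 984 + 882 + 821 = 4269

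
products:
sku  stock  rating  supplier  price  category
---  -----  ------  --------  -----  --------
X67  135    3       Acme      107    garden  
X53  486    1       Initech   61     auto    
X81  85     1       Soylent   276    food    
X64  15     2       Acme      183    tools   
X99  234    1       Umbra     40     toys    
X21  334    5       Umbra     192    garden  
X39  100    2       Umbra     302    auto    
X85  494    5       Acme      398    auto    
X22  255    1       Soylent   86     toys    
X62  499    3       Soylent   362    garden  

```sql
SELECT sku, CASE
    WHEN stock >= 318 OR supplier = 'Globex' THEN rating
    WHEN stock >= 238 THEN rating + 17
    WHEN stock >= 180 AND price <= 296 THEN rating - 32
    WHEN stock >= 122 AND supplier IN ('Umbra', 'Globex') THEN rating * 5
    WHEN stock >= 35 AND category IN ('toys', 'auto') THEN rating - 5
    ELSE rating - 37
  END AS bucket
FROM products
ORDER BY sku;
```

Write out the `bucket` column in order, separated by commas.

sku=X21: stock >= 318 OR supplier = 'Globex' → 5
sku=X22: stock >= 238 → 18
sku=X39: stock >= 35 AND category IN ('toys', 'auto') → -3
sku=X53: stock >= 318 OR supplier = 'Globex' → 1
sku=X62: stock >= 318 OR supplier = 'Globex' → 3
sku=X64: ELSE → -35
sku=X67: ELSE → -34
sku=X81: ELSE → -36
sku=X85: stock >= 318 OR supplier = 'Globex' → 5
sku=X99: stock >= 180 AND price <= 296 → -31

5, 18, -3, 1, 3, -35, -34, -36, 5, -31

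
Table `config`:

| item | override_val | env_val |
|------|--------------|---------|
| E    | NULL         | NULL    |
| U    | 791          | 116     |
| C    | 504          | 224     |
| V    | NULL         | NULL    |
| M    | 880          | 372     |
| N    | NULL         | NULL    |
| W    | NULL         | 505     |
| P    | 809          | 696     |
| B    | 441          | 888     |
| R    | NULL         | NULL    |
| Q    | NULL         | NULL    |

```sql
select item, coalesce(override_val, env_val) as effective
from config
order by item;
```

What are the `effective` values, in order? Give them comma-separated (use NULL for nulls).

item=B: override_val=441 → 441
item=C: override_val=504 → 504
item=E: override_val=NULL, env_val=NULL (all NULL) → NULL
item=M: override_val=880 → 880
item=N: override_val=NULL, env_val=NULL (all NULL) → NULL
item=P: override_val=809 → 809
item=Q: override_val=NULL, env_val=NULL (all NULL) → NULL
item=R: override_val=NULL, env_val=NULL (all NULL) → NULL
item=U: override_val=791 → 791
item=V: override_val=NULL, env_val=NULL (all NULL) → NULL
item=W: override_val=NULL, env_val=505 → 505

441, 504, NULL, 880, NULL, 809, NULL, NULL, 791, NULL, 505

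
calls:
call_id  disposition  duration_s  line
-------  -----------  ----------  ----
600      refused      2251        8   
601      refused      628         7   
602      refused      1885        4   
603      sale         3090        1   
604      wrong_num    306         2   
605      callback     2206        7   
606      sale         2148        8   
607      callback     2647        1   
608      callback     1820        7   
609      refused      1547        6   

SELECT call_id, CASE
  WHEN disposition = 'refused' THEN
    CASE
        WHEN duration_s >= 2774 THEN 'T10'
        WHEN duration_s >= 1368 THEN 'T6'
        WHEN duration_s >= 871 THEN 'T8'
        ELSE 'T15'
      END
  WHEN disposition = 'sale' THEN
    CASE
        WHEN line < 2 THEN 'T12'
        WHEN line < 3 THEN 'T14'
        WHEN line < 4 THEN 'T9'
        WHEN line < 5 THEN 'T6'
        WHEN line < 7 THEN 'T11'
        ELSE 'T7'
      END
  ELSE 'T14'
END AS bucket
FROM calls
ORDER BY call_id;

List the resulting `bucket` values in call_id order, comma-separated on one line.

T6, T15, T6, T12, T14, T14, T7, T14, T14, T6

call_id=600: disposition='refused' → inner[duration_s >= 1368] → T6
call_id=601: disposition='refused' → inner[ELSE] → T15
call_id=602: disposition='refused' → inner[duration_s >= 1368] → T6
call_id=603: disposition='sale' → inner[line < 2] → T12
call_id=604: disposition='wrong_num' → outer ELSE → T14
call_id=605: disposition='callback' → outer ELSE → T14
call_id=606: disposition='sale' → inner[ELSE] → T7
call_id=607: disposition='callback' → outer ELSE → T14
call_id=608: disposition='callback' → outer ELSE → T14
call_id=609: disposition='refused' → inner[duration_s >= 1368] → T6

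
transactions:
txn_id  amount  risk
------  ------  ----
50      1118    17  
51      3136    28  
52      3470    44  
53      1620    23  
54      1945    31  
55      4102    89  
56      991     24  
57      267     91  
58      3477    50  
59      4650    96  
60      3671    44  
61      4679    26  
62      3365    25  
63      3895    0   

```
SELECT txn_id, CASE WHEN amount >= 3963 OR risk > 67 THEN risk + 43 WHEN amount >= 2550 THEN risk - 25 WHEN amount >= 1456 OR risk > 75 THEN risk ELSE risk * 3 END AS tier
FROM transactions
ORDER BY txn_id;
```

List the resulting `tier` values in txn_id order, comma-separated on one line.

txn_id=50: ELSE → 51
txn_id=51: amount >= 2550 → 3
txn_id=52: amount >= 2550 → 19
txn_id=53: amount >= 1456 OR risk > 75 → 23
txn_id=54: amount >= 1456 OR risk > 75 → 31
txn_id=55: amount >= 3963 OR risk > 67 → 132
txn_id=56: ELSE → 72
txn_id=57: amount >= 3963 OR risk > 67 → 134
txn_id=58: amount >= 2550 → 25
txn_id=59: amount >= 3963 OR risk > 67 → 139
txn_id=60: amount >= 2550 → 19
txn_id=61: amount >= 3963 OR risk > 67 → 69
txn_id=62: amount >= 2550 → 0
txn_id=63: amount >= 2550 → -25

51, 3, 19, 23, 31, 132, 72, 134, 25, 139, 19, 69, 0, -25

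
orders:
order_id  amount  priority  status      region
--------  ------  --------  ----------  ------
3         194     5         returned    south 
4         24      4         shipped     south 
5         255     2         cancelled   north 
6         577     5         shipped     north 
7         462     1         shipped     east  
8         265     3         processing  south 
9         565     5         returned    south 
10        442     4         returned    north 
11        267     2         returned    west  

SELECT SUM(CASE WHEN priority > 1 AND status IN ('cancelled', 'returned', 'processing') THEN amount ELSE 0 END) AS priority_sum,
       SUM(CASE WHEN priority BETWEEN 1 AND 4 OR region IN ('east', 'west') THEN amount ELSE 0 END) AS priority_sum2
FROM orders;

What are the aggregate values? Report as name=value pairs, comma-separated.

priority_sum=1988, priority_sum2=1715

[priority_sum: priority > 1 AND status IN ('cancelled', 'returned', 'processing')]
order_id=3: ✓ → 194
order_id=4: ✗
order_id=5: ✓ → 255
order_id=6: ✗
order_id=7: ✗
order_id=8: ✓ → 265
order_id=9: ✓ → 565
order_id=10: ✓ → 442
order_id=11: ✓ → 267
priority_sum = 194 + 255 + 265 + 565 + 442 + 267 = 1988
—
[priority_sum2: priority BETWEEN 1 AND 4 OR region IN ('east', 'west')]
order_id=3: ✗
order_id=4: ✓ → 24
order_id=5: ✓ → 255
order_id=6: ✗
order_id=7: ✓ → 462
order_id=8: ✓ → 265
order_id=9: ✗
order_id=10: ✓ → 442
order_id=11: ✓ → 267
priority_sum2 = 24 + 255 + 462 + 265 + 442 + 267 = 1715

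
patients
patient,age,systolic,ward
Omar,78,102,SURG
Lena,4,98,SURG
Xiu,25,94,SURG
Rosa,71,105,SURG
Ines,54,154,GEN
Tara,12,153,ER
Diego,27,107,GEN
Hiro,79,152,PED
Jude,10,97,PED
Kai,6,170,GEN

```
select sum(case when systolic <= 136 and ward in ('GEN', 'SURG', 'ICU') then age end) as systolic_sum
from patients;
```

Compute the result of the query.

205

patient=Omar: ✓ → 78
patient=Lena: ✓ → 4
patient=Xiu: ✓ → 25
patient=Rosa: ✓ → 71
patient=Ines: ✗
patient=Tara: ✗
patient=Diego: ✓ → 27
patient=Hiro: ✗
patient=Jude: ✗
patient=Kai: ✗
systolic_sum = 78 + 4 + 25 + 71 + 27 = 205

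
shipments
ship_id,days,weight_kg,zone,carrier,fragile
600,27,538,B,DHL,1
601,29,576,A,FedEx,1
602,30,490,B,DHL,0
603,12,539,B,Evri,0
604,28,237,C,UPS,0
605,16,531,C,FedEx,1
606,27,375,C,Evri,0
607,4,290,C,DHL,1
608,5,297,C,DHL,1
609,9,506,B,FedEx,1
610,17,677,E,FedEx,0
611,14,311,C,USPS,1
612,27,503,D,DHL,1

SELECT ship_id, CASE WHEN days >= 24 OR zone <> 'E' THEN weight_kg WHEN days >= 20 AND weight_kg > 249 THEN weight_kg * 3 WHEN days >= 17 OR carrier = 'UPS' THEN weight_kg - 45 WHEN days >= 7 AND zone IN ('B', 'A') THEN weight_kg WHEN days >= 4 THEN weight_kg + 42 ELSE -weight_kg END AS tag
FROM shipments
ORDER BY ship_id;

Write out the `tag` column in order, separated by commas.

ship_id=600: days >= 24 OR zone <> 'E' → 538
ship_id=601: days >= 24 OR zone <> 'E' → 576
ship_id=602: days >= 24 OR zone <> 'E' → 490
ship_id=603: days >= 24 OR zone <> 'E' → 539
ship_id=604: days >= 24 OR zone <> 'E' → 237
ship_id=605: days >= 24 OR zone <> 'E' → 531
ship_id=606: days >= 24 OR zone <> 'E' → 375
ship_id=607: days >= 24 OR zone <> 'E' → 290
ship_id=608: days >= 24 OR zone <> 'E' → 297
ship_id=609: days >= 24 OR zone <> 'E' → 506
ship_id=610: days >= 17 OR carrier = 'UPS' → 632
ship_id=611: days >= 24 OR zone <> 'E' → 311
ship_id=612: days >= 24 OR zone <> 'E' → 503

538, 576, 490, 539, 237, 531, 375, 290, 297, 506, 632, 311, 503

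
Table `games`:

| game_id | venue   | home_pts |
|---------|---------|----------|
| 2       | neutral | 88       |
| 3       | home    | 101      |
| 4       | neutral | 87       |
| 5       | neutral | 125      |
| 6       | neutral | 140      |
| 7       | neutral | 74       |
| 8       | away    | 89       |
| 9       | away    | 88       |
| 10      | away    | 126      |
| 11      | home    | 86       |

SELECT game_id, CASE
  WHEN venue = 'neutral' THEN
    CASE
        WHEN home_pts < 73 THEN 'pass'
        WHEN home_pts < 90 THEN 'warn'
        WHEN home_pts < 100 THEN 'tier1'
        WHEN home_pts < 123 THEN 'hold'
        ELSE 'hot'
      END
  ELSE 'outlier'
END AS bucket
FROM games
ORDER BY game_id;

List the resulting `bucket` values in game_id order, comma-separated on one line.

warn, outlier, warn, hot, hot, warn, outlier, outlier, outlier, outlier

game_id=2: venue='neutral' → inner[home_pts < 90] → warn
game_id=3: venue='home' → outer ELSE → outlier
game_id=4: venue='neutral' → inner[home_pts < 90] → warn
game_id=5: venue='neutral' → inner[ELSE] → hot
game_id=6: venue='neutral' → inner[ELSE] → hot
game_id=7: venue='neutral' → inner[home_pts < 90] → warn
game_id=8: venue='away' → outer ELSE → outlier
game_id=9: venue='away' → outer ELSE → outlier
game_id=10: venue='away' → outer ELSE → outlier
game_id=11: venue='home' → outer ELSE → outlier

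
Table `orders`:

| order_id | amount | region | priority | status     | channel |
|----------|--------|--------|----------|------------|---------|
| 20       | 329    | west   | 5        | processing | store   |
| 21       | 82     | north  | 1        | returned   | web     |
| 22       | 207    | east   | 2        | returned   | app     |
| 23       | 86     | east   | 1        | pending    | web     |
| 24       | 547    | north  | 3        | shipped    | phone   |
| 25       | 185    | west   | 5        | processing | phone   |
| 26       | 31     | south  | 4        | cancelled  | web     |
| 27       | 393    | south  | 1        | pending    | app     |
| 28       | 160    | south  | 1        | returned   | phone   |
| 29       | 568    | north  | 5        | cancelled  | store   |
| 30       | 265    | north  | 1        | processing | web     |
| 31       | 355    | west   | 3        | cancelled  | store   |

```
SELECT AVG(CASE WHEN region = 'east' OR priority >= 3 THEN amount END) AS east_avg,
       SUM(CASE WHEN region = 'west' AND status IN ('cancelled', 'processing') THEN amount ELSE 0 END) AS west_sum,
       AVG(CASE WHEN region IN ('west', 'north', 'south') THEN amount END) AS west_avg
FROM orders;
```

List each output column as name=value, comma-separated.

[east_avg: region = 'east' OR priority >= 3]
order_id=20: ✓ → 329
order_id=21: ✗
order_id=22: ✓ → 207
order_id=23: ✓ → 86
order_id=24: ✓ → 547
order_id=25: ✓ → 185
order_id=26: ✓ → 31
order_id=27: ✗
order_id=28: ✗
order_id=29: ✓ → 568
order_id=30: ✗
order_id=31: ✓ → 355
east_avg = (329 + 207 + 86 + 547 + 185 + 31 + 568 + 355) / 8 = 288.5
—
[west_sum: region = 'west' AND status IN ('cancelled', 'processing')]
order_id=20: ✓ → 329
order_id=21: ✗
order_id=22: ✗
order_id=23: ✗
order_id=24: ✗
order_id=25: ✓ → 185
order_id=26: ✗
order_id=27: ✗
order_id=28: ✗
order_id=29: ✗
order_id=30: ✗
order_id=31: ✓ → 355
west_sum = 329 + 185 + 355 = 869
—
[west_avg: region IN ('west', 'north', 'south')]
order_id=20: ✓ → 329
order_id=21: ✓ → 82
order_id=22: ✗
order_id=23: ✗
order_id=24: ✓ → 547
order_id=25: ✓ → 185
order_id=26: ✓ → 31
order_id=27: ✓ → 393
order_id=28: ✓ → 160
order_id=29: ✓ → 568
order_id=30: ✓ → 265
order_id=31: ✓ → 355
west_avg = (329 + 82 + 547 + 185 + 31 + 393 + 160 + 568 + 265 + 355) / 10 = 291.5

east_avg=288.5, west_sum=869, west_avg=291.5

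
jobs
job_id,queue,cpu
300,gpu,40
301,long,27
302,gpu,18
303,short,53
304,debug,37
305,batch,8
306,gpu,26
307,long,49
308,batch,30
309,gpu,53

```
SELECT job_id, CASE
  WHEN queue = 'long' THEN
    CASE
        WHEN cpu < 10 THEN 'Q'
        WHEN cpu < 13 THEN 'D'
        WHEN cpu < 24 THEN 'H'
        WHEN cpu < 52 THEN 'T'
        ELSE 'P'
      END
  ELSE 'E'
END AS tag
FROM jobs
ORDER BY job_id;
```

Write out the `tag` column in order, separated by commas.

E, T, E, E, E, E, E, T, E, E

job_id=300: queue='gpu' → outer ELSE → E
job_id=301: queue='long' → inner[cpu < 52] → T
job_id=302: queue='gpu' → outer ELSE → E
job_id=303: queue='short' → outer ELSE → E
job_id=304: queue='debug' → outer ELSE → E
job_id=305: queue='batch' → outer ELSE → E
job_id=306: queue='gpu' → outer ELSE → E
job_id=307: queue='long' → inner[cpu < 52] → T
job_id=308: queue='batch' → outer ELSE → E
job_id=309: queue='gpu' → outer ELSE → E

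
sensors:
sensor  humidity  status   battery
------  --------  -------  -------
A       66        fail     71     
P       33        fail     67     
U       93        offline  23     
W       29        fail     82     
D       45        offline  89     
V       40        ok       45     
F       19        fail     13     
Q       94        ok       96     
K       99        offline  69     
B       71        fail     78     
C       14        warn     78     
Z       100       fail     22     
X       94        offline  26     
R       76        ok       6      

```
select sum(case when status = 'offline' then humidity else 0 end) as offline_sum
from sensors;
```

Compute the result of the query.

sensor=A: ✗
sensor=P: ✗
sensor=U: ✓ → 93
sensor=W: ✗
sensor=D: ✓ → 45
sensor=V: ✗
sensor=F: ✗
sensor=Q: ✗
sensor=K: ✓ → 99
sensor=B: ✗
sensor=C: ✗
sensor=Z: ✗
sensor=X: ✓ → 94
sensor=R: ✗
offline_sum = 93 + 45 + 99 + 94 = 331

331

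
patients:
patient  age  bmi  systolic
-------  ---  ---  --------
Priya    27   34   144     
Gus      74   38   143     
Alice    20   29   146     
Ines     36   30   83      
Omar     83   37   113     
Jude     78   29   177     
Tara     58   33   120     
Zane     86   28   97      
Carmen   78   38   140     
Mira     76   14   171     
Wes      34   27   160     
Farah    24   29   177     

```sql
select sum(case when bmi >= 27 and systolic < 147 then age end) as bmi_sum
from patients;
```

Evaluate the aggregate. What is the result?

462

patient=Priya: ✓ → 27
patient=Gus: ✓ → 74
patient=Alice: ✓ → 20
patient=Ines: ✓ → 36
patient=Omar: ✓ → 83
patient=Jude: ✗
patient=Tara: ✓ → 58
patient=Zane: ✓ → 86
patient=Carmen: ✓ → 78
patient=Mira: ✗
patient=Wes: ✗
patient=Farah: ✗
bmi_sum = 27 + 74 + 20 + 36 + 83 + 58 + 86 + 78 = 462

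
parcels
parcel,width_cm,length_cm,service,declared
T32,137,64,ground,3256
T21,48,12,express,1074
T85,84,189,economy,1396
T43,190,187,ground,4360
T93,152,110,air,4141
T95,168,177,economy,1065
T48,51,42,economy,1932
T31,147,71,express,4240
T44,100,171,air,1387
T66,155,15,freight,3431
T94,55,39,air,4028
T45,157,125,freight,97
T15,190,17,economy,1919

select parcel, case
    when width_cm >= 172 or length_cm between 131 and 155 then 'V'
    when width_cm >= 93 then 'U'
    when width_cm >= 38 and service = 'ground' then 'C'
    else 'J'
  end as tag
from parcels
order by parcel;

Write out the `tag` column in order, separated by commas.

parcel=T15: width_cm >= 172 or length_cm between 131 and 155 → V
parcel=T21: ELSE → J
parcel=T31: width_cm >= 93 → U
parcel=T32: width_cm >= 93 → U
parcel=T43: width_cm >= 172 or length_cm between 131 and 155 → V
parcel=T44: width_cm >= 93 → U
parcel=T45: width_cm >= 93 → U
parcel=T48: ELSE → J
parcel=T66: width_cm >= 93 → U
parcel=T85: ELSE → J
parcel=T93: width_cm >= 93 → U
parcel=T94: ELSE → J
parcel=T95: width_cm >= 93 → U

V, J, U, U, V, U, U, J, U, J, U, J, U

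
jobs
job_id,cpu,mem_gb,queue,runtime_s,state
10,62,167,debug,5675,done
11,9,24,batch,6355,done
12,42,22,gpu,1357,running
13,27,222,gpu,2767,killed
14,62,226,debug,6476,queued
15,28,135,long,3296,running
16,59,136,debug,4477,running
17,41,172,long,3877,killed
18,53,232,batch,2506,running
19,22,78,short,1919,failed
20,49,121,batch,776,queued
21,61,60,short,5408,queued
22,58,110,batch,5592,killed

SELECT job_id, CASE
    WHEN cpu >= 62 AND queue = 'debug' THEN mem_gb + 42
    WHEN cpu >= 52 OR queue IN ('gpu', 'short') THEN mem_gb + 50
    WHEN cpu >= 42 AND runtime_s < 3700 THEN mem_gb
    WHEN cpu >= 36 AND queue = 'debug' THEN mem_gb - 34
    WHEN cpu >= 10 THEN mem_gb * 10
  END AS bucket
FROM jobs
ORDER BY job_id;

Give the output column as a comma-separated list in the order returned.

job_id=10: cpu >= 62 AND queue = 'debug' → 209
job_id=11: (no match → NULL) → NULL
job_id=12: cpu >= 52 OR queue IN ('gpu', 'short') → 72
job_id=13: cpu >= 52 OR queue IN ('gpu', 'short') → 272
job_id=14: cpu >= 62 AND queue = 'debug' → 268
job_id=15: cpu >= 10 → 1350
job_id=16: cpu >= 52 OR queue IN ('gpu', 'short') → 186
job_id=17: cpu >= 10 → 1720
job_id=18: cpu >= 52 OR queue IN ('gpu', 'short') → 282
job_id=19: cpu >= 52 OR queue IN ('gpu', 'short') → 128
job_id=20: cpu >= 42 AND runtime_s < 3700 → 121
job_id=21: cpu >= 52 OR queue IN ('gpu', 'short') → 110
job_id=22: cpu >= 52 OR queue IN ('gpu', 'short') → 160

209, NULL, 72, 272, 268, 1350, 186, 1720, 282, 128, 121, 110, 160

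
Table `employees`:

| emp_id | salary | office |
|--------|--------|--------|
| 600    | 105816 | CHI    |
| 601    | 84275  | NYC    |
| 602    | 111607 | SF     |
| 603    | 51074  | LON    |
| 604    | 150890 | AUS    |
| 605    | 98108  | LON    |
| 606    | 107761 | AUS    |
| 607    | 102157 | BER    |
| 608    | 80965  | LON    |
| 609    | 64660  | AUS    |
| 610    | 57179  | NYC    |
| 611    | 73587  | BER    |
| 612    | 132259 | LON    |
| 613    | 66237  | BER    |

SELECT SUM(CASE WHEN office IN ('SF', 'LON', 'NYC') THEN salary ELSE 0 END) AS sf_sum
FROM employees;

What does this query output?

615467

emp_id=600: ✗
emp_id=601: ✓ → 84275
emp_id=602: ✓ → 111607
emp_id=603: ✓ → 51074
emp_id=604: ✗
emp_id=605: ✓ → 98108
emp_id=606: ✗
emp_id=607: ✗
emp_id=608: ✓ → 80965
emp_id=609: ✗
emp_id=610: ✓ → 57179
emp_id=611: ✗
emp_id=612: ✓ → 132259
emp_id=613: ✗
sf_sum = 84275 + 111607 + 51074 + 98108 + 80965 + 57179 + 132259 = 615467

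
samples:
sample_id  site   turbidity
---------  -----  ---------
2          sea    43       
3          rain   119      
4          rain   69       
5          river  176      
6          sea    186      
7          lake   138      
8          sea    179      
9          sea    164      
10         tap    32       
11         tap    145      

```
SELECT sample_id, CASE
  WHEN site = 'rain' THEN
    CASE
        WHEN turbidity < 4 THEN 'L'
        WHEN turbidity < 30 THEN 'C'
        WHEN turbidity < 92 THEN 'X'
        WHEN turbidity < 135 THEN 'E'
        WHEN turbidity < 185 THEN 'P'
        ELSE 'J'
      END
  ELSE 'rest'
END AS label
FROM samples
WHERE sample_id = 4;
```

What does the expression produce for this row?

X

sample_id = 4: site=rain, turbidity=69.
site='rain' → inner[turbidity < 92] → X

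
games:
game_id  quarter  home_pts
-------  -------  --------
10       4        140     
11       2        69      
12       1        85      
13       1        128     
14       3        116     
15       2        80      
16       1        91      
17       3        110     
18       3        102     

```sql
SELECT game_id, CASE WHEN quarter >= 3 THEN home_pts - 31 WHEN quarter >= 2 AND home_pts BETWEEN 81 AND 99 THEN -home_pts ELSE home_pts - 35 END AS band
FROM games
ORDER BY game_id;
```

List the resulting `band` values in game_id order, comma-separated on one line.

game_id=10: quarter >= 3 → 109
game_id=11: ELSE → 34
game_id=12: ELSE → 50
game_id=13: ELSE → 93
game_id=14: quarter >= 3 → 85
game_id=15: ELSE → 45
game_id=16: ELSE → 56
game_id=17: quarter >= 3 → 79
game_id=18: quarter >= 3 → 71

109, 34, 50, 93, 85, 45, 56, 79, 71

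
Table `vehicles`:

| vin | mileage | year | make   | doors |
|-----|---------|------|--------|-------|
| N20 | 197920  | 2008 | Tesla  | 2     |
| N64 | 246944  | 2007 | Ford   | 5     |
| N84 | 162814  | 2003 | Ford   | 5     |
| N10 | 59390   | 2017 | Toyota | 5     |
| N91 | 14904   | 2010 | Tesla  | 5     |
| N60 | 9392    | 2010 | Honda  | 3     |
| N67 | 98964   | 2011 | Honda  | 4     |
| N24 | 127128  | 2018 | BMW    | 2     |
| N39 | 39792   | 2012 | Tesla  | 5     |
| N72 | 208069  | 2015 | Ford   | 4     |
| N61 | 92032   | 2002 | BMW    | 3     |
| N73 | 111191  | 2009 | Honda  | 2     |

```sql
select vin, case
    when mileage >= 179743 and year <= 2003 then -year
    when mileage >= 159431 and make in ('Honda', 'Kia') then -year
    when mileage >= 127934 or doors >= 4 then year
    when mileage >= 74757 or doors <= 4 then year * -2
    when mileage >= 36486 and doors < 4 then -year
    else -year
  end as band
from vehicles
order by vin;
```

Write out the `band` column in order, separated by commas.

vin=N10: mileage >= 127934 or doors >= 4 → 2017
vin=N20: mileage >= 127934 or doors >= 4 → 2008
vin=N24: mileage >= 74757 or doors <= 4 → -4036
vin=N39: mileage >= 127934 or doors >= 4 → 2012
vin=N60: mileage >= 74757 or doors <= 4 → -4020
vin=N61: mileage >= 74757 or doors <= 4 → -4004
vin=N64: mileage >= 127934 or doors >= 4 → 2007
vin=N67: mileage >= 127934 or doors >= 4 → 2011
vin=N72: mileage >= 127934 or doors >= 4 → 2015
vin=N73: mileage >= 74757 or doors <= 4 → -4018
vin=N84: mileage >= 127934 or doors >= 4 → 2003
vin=N91: mileage >= 127934 or doors >= 4 → 2010

2017, 2008, -4036, 2012, -4020, -4004, 2007, 2011, 2015, -4018, 2003, 2010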